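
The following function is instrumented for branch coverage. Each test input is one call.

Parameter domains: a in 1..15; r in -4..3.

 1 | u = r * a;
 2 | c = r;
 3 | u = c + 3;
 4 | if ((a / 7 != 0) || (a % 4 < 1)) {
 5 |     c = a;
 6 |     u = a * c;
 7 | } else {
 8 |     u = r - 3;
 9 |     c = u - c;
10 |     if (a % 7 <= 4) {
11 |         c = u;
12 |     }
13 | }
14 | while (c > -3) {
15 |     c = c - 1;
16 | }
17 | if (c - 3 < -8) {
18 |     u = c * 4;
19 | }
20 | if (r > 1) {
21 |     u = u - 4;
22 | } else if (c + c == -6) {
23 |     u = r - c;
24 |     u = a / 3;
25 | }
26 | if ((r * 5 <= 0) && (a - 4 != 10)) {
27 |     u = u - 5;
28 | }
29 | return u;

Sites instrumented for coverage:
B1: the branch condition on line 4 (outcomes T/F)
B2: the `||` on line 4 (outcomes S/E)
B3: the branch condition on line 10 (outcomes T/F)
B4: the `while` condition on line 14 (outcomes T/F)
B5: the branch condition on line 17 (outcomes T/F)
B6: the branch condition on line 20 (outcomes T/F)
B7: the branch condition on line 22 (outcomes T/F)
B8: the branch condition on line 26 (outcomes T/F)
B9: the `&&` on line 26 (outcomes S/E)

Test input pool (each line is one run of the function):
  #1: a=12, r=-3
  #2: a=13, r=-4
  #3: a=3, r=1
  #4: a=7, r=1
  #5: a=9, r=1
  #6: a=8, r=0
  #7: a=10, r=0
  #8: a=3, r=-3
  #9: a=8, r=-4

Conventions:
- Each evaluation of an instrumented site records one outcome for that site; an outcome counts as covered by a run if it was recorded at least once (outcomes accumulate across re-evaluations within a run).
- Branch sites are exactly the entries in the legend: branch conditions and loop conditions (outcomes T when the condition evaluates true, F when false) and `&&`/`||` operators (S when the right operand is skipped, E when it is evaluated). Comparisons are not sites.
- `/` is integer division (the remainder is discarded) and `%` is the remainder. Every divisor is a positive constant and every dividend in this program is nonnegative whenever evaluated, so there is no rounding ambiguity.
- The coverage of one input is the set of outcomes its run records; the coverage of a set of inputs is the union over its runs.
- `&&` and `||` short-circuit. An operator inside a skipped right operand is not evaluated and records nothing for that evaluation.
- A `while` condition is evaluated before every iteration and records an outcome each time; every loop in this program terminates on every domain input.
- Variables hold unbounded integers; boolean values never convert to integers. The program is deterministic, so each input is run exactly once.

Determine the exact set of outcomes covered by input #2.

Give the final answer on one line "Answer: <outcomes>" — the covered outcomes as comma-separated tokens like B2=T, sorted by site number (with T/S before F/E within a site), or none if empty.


Event log for input #2 (a=13, r=-4):
  B2->S, B1->T, B4->T, B4->T, B4->T, B4->T, B4->T, B4->T, B4->T, B4->T
  B4->T, B4->T, B4->T, B4->T, B4->T, B4->T, B4->T, B4->T, B4->F, B5->F
  B6->F, B7->T, B9->E, B8->T
collecting distinct outcomes: B1=T, B2=S, B4=T, B4=F, B5=F, B6=F, B7=T, B8=T, B9=E
Answer: B1=T, B2=S, B4=T, B4=F, B5=F, B6=F, B7=T, B8=T, B9=E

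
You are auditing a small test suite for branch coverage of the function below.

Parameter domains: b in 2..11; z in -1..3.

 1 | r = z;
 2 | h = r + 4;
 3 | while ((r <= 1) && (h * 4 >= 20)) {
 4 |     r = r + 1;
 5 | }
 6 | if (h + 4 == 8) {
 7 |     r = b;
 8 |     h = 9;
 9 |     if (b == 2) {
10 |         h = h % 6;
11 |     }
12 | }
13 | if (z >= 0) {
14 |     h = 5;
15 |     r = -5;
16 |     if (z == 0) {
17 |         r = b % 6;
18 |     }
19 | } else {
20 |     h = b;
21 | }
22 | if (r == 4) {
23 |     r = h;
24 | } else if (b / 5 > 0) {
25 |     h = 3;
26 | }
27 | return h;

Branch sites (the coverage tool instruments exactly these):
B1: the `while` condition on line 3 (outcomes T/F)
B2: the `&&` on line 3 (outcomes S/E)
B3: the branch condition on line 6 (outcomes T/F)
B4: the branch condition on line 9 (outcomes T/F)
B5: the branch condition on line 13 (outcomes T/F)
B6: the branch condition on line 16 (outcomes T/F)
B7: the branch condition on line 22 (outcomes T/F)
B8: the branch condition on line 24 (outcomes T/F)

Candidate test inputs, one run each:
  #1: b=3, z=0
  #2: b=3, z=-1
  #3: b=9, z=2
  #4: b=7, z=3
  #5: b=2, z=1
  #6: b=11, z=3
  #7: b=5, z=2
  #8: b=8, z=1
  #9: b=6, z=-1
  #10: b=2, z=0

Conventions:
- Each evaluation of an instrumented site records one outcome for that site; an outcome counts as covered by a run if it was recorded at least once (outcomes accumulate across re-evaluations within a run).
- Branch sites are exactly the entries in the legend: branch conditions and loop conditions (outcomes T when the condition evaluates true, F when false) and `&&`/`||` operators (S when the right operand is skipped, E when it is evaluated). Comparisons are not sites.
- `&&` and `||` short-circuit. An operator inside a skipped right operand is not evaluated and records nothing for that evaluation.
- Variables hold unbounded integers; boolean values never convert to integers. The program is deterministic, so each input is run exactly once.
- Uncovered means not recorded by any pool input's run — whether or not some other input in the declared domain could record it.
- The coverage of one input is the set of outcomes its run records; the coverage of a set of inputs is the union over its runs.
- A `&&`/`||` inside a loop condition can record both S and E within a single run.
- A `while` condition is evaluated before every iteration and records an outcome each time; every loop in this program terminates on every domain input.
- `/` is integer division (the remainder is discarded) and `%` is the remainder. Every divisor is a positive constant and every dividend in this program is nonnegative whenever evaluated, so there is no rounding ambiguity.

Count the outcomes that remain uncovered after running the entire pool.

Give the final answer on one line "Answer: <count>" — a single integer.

test 1 (b=3, z=0) fires B2->E, B1->F, B3->T, B4->F, B5->T, B6->T, B7->F, B8->F; hits B1=F, B2=E, B3=T, B4=F, B5=T, B6=T, B7=F, B8=F
test 2 (b=3, z=-1) fires B2->E, B1->F, B3->F, B5->F, B7->F, B8->F; hits B1=F, B2=E, B3=F, B5=F, B7=F, B8=F
test 3 (b=9, z=2) fires B2->S, B1->F, B3->F, B5->T, B6->F, B7->F, B8->T; hits B1=F, B2=S, B3=F, B5=T, B6=F, B7=F, B8=T
test 4 (b=7, z=3) fires B2->S, B1->F, B3->F, B5->T, B6->F, B7->F, B8->T; hits B1=F, B2=S, B3=F, B5=T, B6=F, B7=F, B8=T
test 5 (b=2, z=1) fires B2->E, B1->T, B2->S, B1->F, B3->F, B5->T, B6->F, B7->F, B8->F; hits B1=T, B1=F, B2=S, B2=E, B3=F, B5=T, B6=F, B7=F, B8=F
test 6 (b=11, z=3) fires B2->S, B1->F, B3->F, B5->T, B6->F, B7->F, B8->T; hits B1=F, B2=S, B3=F, B5=T, B6=F, B7=F, B8=T
test 7 (b=5, z=2) fires B2->S, B1->F, B3->F, B5->T, B6->F, B7->F, B8->T; hits B1=F, B2=S, B3=F, B5=T, B6=F, B7=F, B8=T
test 8 (b=8, z=1) fires B2->E, B1->T, B2->S, B1->F, B3->F, B5->T, B6->F, B7->F, B8->T; hits B1=T, B1=F, B2=S, B2=E, B3=F, B5=T, B6=F, B7=F, B8=T
test 9 (b=6, z=-1) fires B2->E, B1->F, B3->F, B5->F, B7->F, B8->T; hits B1=F, B2=E, B3=F, B5=F, B7=F, B8=T
test 10 (b=2, z=0) fires B2->E, B1->F, B3->T, B4->T, B5->T, B6->T, B7->F, B8->F; hits B1=F, B2=E, B3=T, B4=T, B5=T, B6=T, B7=F, B8=F
union over the pool: B1=T, B1=F, B2=S, B2=E, B3=T, B3=F, B4=T, B4=F, B5=T, B5=F, B6=T, B6=F, B7=F, B8=T, B8=F
uncovered (1 of 16): B7=T

Answer: 1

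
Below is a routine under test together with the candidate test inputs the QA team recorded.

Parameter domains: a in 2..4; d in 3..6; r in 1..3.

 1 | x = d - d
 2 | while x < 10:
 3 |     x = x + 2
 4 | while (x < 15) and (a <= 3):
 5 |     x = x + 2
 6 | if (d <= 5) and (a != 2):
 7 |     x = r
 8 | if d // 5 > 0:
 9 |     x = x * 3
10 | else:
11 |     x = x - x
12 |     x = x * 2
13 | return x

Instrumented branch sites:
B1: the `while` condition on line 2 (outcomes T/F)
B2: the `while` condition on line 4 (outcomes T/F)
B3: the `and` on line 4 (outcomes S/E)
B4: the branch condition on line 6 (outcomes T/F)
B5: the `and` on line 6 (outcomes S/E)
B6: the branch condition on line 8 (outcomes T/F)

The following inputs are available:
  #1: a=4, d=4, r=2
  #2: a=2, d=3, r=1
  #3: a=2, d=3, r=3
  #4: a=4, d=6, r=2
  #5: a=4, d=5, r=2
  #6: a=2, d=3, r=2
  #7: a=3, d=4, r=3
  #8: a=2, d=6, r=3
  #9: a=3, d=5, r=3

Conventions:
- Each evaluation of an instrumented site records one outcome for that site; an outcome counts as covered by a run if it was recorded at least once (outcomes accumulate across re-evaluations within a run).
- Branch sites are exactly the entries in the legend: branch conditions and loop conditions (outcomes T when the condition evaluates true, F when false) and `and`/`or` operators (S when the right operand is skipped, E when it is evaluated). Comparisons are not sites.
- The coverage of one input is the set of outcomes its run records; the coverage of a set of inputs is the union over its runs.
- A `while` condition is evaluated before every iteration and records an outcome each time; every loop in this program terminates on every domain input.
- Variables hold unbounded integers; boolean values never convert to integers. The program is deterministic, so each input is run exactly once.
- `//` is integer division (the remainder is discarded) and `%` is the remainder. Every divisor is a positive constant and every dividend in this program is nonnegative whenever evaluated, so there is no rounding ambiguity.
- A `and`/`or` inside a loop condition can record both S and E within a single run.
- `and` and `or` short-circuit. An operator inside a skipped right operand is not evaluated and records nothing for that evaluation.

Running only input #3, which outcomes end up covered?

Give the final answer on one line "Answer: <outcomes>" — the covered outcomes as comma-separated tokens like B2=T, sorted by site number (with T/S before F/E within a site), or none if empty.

Event log for input #3 (a=2, d=3, r=3):
  B1->T, B1->T, B1->T, B1->T, B1->T, B1->F, B3->E, B2->T, B3->E, B2->T
  B3->E, B2->T, B3->S, B2->F, B5->E, B4->F, B6->F
deduplicating events, the covered set is: B1=T, B1=F, B2=T, B2=F, B3=S, B3=E, B4=F, B5=E, B6=F

Answer: B1=T, B1=F, B2=T, B2=F, B3=S, B3=E, B4=F, B5=E, B6=F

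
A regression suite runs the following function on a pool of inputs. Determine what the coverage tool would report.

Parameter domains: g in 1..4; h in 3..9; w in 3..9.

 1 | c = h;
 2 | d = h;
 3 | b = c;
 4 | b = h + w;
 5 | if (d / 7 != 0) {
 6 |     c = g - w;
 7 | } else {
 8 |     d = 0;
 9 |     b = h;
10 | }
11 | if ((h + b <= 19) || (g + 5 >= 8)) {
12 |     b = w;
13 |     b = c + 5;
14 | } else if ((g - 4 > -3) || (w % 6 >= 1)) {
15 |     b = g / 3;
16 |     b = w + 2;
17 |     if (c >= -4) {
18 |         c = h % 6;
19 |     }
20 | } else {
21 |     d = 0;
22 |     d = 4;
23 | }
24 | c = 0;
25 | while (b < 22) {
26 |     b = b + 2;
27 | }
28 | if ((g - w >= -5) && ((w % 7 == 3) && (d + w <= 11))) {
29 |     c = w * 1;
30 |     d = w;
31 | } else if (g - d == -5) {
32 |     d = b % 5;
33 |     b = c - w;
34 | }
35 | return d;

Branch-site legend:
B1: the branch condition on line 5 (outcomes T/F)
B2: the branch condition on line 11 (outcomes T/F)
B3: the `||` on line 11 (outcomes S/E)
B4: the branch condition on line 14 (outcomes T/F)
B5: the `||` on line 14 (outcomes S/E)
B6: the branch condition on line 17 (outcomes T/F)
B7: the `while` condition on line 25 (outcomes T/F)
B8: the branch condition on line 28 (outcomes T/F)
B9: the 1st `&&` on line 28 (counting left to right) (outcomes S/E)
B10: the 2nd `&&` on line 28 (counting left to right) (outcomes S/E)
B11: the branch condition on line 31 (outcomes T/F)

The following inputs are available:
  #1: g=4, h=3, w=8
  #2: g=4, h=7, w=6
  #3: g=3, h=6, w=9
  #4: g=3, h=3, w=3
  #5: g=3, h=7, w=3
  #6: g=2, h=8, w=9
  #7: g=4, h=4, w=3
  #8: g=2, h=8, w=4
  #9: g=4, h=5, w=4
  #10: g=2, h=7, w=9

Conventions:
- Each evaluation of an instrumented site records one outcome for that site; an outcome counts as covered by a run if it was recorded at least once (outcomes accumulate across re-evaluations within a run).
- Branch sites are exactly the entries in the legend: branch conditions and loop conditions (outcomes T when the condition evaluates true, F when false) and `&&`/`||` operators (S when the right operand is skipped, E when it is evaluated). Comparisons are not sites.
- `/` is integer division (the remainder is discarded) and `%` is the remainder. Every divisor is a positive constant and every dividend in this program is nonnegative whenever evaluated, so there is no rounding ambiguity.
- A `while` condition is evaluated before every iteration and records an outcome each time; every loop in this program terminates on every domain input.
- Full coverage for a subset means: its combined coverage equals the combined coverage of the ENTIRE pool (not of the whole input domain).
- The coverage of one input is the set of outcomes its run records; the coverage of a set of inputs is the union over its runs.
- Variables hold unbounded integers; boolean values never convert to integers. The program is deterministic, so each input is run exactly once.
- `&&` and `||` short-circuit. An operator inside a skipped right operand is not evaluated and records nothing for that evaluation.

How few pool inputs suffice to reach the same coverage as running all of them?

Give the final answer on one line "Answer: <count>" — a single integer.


run #1 (g=4, h=3, w=8) runs B1->F, B3->S, B2->T, B7->T, B7->T, B7->T, B7->T, B7->T, B7->T, B7->T, B7->F, B9->E, B10->S, B8->F, ...; records B1=F, B2=T, B3=S, B7=T, B7=F, B8=F, B9=E, B10=S, B11=F
run #2 (g=4, h=7, w=6) runs B1->T, B3->E, B2->T, B7->T, B7->T, B7->T, B7->T, B7->T, B7->T, B7->T, B7->T, B7->T, B7->T, B7->F, ...; records B1=T, B2=T, B3=E, B7=T, B7=F, B8=F, B9=E, B10=S, B11=F
run #3 (g=3, h=6, w=9) runs B1->F, B3->S, B2->T, B7->T, B7->T, B7->T, B7->T, B7->T, B7->T, B7->F, B9->S, B8->F, B11->F; records B1=F, B2=T, B3=S, B7=T, B7=F, B8=F, B9=S, B11=F
run #4 (g=3, h=3, w=3) runs B1->F, B3->S, B2->T, B7->T, B7->T, B7->T, B7->T, B7->T, B7->T, B7->T, B7->F, B9->E, B10->E, B8->T; records B1=F, B2=T, B3=S, B7=T, B7=F, B8=T, B9=E, B10=E
run #5 (g=3, h=7, w=3) runs B1->T, B3->S, B2->T, B7->T, B7->T, B7->T, B7->T, B7->T, B7->T, B7->T, B7->T, B7->T, B7->F, B9->E, ...; records B1=T, B2=T, B3=S, B7=T, B7=F, B8=T, B9=E, B10=E
run #6 (g=2, h=8, w=9) runs B1->T, B3->E, B2->F, B5->S, B4->T, B6->F, B7->T, B7->T, B7->T, B7->T, B7->T, B7->T, B7->F, B9->S, ...; records B1=T, B2=F, B3=E, B4=T, B5=S, B6=F, B7=T, B7=F, B8=F, B9=S, B11=F
run #7 (g=4, h=4, w=3) runs B1->F, B3->S, B2->T, B7->T, B7->T, B7->T, B7->T, B7->T, B7->T, B7->T, B7->F, B9->E, B10->E, B8->T; records B1=F, B2=T, B3=S, B7=T, B7=F, B8=T, B9=E, B10=E
run #8 (g=2, h=8, w=4) runs B1->T, B3->E, B2->F, B5->S, B4->T, B6->T, B7->T, B7->T, B7->T, B7->T, B7->T, B7->T, B7->T, B7->T, ...; records B1=T, B2=F, B3=E, B4=T, B5=S, B6=T, B7=T, B7=F, B8=F, B9=E, B10=S, B11=F
run #9 (g=4, h=5, w=4) runs B1->F, B3->S, B2->T, B7->T, B7->T, B7->T, B7->T, B7->T, B7->T, B7->F, B9->E, B10->S, B8->F, B11->F; records B1=F, B2=T, B3=S, B7=T, B7=F, B8=F, B9=E, B10=S, B11=F
run #10 (g=2, h=7, w=9) runs B1->T, B3->E, B2->F, B5->S, B4->T, B6->F, B7->T, B7->T, B7->T, B7->T, B7->T, B7->T, B7->F, B9->S, ...; records B1=T, B2=F, B3=E, B4=T, B5=S, B6=F, B7=T, B7=F, B8=F, B9=S, B11=T
pool-wide coverage (20 outcomes): B1=T, B1=F, B2=T, B2=F, B3=S, B3=E, B4=T, B5=S, B6=T, B6=F, B7=T, B7=F, B8=T, B8=F, B9=S, B9=E, B10=S, B10=E, B11=T, B11=F
no size-1 subset reaches all 20 outcomes (best union: 12/20)
no size-2 subset reaches all 20 outcomes (best union: 17/20)
at size 3, {4, 8, 10} reaches all 20 outcomes; every lexicographically earlier size-3 subset fails
Answer: 3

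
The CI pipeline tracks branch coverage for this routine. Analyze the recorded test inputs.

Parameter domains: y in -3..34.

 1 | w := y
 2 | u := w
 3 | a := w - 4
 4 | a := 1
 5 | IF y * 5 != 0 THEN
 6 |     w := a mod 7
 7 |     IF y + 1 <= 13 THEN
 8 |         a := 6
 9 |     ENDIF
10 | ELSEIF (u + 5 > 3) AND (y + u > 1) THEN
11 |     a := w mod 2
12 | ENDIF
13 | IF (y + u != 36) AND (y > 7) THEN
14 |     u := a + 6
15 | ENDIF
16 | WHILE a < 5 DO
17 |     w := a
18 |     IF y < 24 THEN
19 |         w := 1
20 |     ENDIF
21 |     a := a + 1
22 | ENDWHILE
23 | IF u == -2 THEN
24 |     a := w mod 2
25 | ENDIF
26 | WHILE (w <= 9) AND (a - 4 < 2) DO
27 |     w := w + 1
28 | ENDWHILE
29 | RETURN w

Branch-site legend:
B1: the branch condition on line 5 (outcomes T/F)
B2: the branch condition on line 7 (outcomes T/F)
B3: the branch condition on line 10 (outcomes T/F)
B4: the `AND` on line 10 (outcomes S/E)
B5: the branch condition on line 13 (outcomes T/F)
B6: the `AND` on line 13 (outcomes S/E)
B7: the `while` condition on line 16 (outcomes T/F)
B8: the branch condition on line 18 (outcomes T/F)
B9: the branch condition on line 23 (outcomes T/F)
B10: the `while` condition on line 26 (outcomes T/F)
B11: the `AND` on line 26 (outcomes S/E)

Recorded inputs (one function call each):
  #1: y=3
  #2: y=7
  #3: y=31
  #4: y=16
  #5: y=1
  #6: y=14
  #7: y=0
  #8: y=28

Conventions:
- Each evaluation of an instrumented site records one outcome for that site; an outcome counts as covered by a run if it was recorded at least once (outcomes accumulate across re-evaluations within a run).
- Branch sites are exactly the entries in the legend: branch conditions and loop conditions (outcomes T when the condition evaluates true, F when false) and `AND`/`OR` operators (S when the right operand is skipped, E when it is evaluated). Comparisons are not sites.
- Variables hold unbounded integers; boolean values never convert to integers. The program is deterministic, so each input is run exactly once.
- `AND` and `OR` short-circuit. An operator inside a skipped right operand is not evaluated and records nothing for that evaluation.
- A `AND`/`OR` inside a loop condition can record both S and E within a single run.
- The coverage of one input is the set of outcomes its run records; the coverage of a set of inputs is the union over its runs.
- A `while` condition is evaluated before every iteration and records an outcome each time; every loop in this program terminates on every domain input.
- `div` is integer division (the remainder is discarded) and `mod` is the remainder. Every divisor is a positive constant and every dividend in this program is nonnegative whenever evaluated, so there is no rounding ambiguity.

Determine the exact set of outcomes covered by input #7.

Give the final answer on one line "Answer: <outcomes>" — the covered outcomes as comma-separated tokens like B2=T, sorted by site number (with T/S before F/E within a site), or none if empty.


Simulating input #7 (y=0) step by step:
  B1->F, B4->E, B3->F, B6->E, B5->F, B7->T, B8->T, B7->T, B8->T, B7->T
  B8->T, B7->T, B8->T, B7->F, B9->F, B11->E, B10->T, B11->E, B10->T, B11->E
  B10->T, B11->E, B10->T, B11->E, B10->T, B11->E, B10->T, B11->E, B10->T, B11->E
  B10->T, B11->E, B10->T, B11->S, B10->F
collecting distinct outcomes: B1=F, B3=F, B4=E, B5=F, B6=E, B7=T, B7=F, B8=T, B9=F, B10=T, B10=F, B11=S, B11=E
Answer: B1=F, B3=F, B4=E, B5=F, B6=E, B7=T, B7=F, B8=T, B9=F, B10=T, B10=F, B11=S, B11=E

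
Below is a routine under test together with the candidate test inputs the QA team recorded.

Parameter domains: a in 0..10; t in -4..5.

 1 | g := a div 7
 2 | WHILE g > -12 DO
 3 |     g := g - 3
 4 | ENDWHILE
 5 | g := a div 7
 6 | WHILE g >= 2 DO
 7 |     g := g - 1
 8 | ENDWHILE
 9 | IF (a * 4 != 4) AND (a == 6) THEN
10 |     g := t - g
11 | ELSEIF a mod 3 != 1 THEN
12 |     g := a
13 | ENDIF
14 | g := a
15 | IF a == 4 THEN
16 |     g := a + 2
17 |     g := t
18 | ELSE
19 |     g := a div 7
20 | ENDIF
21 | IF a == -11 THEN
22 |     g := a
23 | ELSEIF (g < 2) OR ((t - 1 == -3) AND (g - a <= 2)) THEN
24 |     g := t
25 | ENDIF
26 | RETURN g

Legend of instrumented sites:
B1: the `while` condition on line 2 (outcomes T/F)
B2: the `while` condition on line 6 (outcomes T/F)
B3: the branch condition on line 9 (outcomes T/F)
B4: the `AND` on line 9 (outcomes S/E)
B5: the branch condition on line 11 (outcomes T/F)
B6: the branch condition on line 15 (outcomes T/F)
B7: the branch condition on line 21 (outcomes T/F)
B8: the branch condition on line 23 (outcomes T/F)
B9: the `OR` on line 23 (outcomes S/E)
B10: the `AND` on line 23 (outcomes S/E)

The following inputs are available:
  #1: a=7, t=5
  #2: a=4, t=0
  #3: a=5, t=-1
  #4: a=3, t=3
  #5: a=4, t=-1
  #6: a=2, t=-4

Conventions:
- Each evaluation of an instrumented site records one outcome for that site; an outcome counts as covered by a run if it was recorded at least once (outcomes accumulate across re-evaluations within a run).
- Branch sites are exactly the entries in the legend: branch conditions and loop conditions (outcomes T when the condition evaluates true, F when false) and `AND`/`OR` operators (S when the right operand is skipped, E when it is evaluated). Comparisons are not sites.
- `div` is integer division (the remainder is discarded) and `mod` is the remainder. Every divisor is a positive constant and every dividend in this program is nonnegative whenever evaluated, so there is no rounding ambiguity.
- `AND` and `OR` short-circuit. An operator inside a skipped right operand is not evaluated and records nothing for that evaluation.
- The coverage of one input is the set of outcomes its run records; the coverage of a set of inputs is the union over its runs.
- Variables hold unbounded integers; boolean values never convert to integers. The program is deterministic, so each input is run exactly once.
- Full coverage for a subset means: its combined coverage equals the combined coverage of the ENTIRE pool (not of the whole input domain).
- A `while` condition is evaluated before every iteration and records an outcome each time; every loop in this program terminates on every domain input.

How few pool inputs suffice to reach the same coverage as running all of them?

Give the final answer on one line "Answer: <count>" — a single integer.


run #1 (a=7, t=5) runs B1->T, B1->T, B1->T, B1->T, B1->T, B1->F, B2->F, B4->E, B3->F, B5->F, B6->F, B7->F, B9->S, B8->T; records B1=T, B1=F, B2=F, B3=F, B4=E, B5=F, B6=F, B7=F, B8=T, B9=S
run #2 (a=4, t=0) runs B1->T, B1->T, B1->T, B1->T, B1->F, B2->F, B4->E, B3->F, B5->F, B6->T, B7->F, B9->S, B8->T; records B1=T, B1=F, B2=F, B3=F, B4=E, B5=F, B6=T, B7=F, B8=T, B9=S
run #3 (a=5, t=-1) runs B1->T, B1->T, B1->T, B1->T, B1->F, B2->F, B4->E, B3->F, B5->T, B6->F, B7->F, B9->S, B8->T; records B1=T, B1=F, B2=F, B3=F, B4=E, B5=T, B6=F, B7=F, B8=T, B9=S
run #4 (a=3, t=3) runs B1->T, B1->T, B1->T, B1->T, B1->F, B2->F, B4->E, B3->F, B5->T, B6->F, B7->F, B9->S, B8->T; records B1=T, B1=F, B2=F, B3=F, B4=E, B5=T, B6=F, B7=F, B8=T, B9=S
run #5 (a=4, t=-1) runs B1->T, B1->T, B1->T, B1->T, B1->F, B2->F, B4->E, B3->F, B5->F, B6->T, B7->F, B9->S, B8->T; records B1=T, B1=F, B2=F, B3=F, B4=E, B5=F, B6=T, B7=F, B8=T, B9=S
run #6 (a=2, t=-4) runs B1->T, B1->T, B1->T, B1->T, B1->F, B2->F, B4->E, B3->F, B5->T, B6->F, B7->F, B9->S, B8->T; records B1=T, B1=F, B2=F, B3=F, B4=E, B5=T, B6=F, B7=F, B8=T, B9=S
together the pool reaches 12 outcomes: B1=T, B1=F, B2=F, B3=F, B4=E, B5=T, B5=F, B6=T, B6=F, B7=F, B8=T, B9=S
checked all size-1 subsets: none covers 12 outcomes (max 10/12)
at size 2, {2, 3} reaches all 12 outcomes; every lexicographically earlier size-2 subset fails
Answer: 2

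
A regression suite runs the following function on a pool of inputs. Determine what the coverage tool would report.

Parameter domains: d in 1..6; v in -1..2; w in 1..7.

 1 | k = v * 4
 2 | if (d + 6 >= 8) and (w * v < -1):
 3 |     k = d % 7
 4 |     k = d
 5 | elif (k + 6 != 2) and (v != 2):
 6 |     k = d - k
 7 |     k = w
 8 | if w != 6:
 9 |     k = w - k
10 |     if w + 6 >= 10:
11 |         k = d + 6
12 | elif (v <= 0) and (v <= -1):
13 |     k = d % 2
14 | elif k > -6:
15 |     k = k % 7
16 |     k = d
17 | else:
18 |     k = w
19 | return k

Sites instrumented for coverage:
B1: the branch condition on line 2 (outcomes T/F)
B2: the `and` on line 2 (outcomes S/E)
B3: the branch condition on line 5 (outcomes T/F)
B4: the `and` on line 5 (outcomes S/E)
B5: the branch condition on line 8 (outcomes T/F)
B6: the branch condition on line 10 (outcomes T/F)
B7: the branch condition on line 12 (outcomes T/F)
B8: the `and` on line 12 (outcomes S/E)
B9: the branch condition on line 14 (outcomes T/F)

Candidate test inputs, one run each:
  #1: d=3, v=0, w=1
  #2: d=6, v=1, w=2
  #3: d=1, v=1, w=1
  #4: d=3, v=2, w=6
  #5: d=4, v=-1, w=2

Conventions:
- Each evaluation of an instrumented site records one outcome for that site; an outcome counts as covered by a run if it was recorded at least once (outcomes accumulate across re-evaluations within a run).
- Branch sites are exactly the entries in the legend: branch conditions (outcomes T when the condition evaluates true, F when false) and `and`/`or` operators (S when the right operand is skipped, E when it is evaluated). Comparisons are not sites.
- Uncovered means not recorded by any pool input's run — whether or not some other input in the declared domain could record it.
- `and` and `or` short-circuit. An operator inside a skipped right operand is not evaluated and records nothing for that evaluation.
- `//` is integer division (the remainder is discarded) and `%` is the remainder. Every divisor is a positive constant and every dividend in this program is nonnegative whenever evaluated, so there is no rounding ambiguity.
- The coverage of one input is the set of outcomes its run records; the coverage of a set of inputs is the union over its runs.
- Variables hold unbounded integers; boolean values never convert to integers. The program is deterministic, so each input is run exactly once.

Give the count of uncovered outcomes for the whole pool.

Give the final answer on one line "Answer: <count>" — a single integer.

run #1 (d=3, v=0, w=1) records B1=F, B2=E, B3=T, B4=E, B5=T, B6=F
run #2 (d=6, v=1, w=2) records B1=F, B2=E, B3=T, B4=E, B5=T, B6=F
run #3 (d=1, v=1, w=1) records B1=F, B2=S, B3=T, B4=E, B5=T, B6=F
run #4 (d=3, v=2, w=6) records B1=F, B2=E, B3=F, B4=E, B5=F, B7=F, B8=S, B9=T
run #5 (d=4, v=-1, w=2) records B1=T, B2=E, B5=T, B6=F
union over the pool: B1=T, B1=F, B2=S, B2=E, B3=T, B3=F, B4=E, B5=T, B5=F, B6=F, B7=F, B8=S, B9=T
uncovered (5 of 18): B4=S, B6=T, B7=T, B8=E, B9=F

Answer: 5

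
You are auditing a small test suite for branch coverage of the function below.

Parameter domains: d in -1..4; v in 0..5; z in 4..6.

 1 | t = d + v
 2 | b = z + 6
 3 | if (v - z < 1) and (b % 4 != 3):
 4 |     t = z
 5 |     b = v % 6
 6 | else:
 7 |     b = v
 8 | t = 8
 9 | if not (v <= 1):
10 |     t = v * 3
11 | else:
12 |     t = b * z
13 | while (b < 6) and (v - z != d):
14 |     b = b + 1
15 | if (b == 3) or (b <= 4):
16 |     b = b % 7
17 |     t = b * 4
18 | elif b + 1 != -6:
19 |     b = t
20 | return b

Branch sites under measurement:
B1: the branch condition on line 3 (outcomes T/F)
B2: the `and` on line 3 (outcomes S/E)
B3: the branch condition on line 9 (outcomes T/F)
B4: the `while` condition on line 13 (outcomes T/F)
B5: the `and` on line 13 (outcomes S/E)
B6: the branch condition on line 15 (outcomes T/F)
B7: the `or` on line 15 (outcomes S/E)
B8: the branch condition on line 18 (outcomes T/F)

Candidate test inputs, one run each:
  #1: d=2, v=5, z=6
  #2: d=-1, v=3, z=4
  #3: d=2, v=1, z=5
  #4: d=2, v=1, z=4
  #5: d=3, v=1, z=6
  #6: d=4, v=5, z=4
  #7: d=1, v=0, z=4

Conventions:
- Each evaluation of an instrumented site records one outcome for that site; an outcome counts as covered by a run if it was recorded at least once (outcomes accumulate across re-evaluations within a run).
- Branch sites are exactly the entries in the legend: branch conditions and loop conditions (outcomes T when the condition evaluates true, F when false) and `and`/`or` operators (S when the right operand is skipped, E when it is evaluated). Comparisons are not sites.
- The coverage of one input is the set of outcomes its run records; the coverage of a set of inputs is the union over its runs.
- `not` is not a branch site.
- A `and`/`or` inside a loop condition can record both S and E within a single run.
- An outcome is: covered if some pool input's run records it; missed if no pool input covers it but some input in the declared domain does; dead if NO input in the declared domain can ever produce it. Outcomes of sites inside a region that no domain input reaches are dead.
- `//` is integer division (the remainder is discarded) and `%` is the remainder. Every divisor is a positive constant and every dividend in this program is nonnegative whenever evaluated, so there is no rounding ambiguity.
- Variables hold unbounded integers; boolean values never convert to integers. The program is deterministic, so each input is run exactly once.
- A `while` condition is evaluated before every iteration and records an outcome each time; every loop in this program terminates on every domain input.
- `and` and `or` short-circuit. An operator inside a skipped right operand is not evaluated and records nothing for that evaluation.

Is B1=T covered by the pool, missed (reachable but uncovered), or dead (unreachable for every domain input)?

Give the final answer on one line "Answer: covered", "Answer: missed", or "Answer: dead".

B1=T is recorded by pool input(s) 1, 2, 4, 5, 7 -> covered

Answer: covered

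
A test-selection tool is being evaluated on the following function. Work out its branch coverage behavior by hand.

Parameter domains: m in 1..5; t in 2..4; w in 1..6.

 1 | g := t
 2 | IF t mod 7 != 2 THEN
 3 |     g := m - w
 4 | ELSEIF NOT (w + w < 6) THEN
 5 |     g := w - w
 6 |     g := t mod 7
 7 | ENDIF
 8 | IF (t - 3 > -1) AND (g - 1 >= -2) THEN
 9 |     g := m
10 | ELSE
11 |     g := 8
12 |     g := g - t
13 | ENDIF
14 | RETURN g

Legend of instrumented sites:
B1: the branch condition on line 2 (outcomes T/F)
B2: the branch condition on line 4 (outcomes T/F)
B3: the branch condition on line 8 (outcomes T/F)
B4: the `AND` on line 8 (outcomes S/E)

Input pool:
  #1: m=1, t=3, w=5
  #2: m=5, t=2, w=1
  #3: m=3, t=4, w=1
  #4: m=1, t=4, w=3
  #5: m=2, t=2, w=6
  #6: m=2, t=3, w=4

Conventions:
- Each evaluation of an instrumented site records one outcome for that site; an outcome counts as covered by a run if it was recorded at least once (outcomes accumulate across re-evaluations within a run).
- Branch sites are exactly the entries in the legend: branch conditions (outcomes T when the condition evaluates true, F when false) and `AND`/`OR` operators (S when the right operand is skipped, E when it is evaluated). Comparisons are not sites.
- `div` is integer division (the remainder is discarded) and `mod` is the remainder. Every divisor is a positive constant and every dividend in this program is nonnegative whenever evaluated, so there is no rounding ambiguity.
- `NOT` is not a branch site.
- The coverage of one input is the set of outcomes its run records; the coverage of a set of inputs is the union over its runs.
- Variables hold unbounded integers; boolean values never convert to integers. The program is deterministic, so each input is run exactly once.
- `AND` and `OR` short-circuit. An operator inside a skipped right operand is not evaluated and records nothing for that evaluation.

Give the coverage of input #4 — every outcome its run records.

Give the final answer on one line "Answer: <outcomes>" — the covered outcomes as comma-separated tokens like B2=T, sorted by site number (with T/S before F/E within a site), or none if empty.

Tracing the run of input #4 (m=1, t=4, w=3):
  B1->T, B4->E, B3->F
distinct outcomes covered: B1=T, B3=F, B4=E

Answer: B1=T, B3=F, B4=E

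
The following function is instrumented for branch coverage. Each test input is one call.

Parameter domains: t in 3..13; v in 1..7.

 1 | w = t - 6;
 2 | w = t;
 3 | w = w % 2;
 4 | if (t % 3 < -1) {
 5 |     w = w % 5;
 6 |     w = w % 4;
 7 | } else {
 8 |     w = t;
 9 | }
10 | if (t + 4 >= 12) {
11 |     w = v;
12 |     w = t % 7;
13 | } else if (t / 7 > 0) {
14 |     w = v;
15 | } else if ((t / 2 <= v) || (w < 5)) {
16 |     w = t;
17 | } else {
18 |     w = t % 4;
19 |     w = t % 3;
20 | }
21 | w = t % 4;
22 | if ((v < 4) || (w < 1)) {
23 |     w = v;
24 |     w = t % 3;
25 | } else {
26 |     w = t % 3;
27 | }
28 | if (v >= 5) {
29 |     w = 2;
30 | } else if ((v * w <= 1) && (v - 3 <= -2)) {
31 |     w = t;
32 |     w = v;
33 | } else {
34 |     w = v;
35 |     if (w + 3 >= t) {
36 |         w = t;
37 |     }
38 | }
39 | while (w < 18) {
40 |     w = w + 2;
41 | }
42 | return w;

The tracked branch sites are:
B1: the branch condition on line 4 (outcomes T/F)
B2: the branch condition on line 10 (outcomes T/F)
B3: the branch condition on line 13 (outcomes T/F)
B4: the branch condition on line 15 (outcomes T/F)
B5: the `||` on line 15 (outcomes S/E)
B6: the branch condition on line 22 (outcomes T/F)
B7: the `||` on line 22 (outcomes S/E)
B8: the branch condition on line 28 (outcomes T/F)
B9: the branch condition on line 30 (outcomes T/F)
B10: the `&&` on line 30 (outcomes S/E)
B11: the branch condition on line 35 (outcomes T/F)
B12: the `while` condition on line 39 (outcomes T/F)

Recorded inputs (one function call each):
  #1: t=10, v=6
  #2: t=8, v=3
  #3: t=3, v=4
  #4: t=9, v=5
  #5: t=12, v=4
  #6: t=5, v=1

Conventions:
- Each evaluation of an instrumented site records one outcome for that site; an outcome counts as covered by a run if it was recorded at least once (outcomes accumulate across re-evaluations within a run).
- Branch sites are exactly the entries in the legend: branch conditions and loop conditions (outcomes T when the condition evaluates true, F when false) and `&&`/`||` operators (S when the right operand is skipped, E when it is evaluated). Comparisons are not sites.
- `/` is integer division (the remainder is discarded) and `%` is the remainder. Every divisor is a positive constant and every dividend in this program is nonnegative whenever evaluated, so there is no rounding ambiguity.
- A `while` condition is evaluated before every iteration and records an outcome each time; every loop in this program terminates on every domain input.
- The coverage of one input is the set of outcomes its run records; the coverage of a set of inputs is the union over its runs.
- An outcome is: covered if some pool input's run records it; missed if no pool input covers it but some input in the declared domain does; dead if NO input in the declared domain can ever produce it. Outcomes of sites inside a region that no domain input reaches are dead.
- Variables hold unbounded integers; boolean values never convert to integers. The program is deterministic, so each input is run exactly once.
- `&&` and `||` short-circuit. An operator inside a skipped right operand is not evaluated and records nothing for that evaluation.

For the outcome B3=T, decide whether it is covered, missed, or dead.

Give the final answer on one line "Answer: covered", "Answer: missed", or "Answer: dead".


no pool input records B3=T
but domain input (t=7, v=1) does record it -> reachable, so missed
Answer: missed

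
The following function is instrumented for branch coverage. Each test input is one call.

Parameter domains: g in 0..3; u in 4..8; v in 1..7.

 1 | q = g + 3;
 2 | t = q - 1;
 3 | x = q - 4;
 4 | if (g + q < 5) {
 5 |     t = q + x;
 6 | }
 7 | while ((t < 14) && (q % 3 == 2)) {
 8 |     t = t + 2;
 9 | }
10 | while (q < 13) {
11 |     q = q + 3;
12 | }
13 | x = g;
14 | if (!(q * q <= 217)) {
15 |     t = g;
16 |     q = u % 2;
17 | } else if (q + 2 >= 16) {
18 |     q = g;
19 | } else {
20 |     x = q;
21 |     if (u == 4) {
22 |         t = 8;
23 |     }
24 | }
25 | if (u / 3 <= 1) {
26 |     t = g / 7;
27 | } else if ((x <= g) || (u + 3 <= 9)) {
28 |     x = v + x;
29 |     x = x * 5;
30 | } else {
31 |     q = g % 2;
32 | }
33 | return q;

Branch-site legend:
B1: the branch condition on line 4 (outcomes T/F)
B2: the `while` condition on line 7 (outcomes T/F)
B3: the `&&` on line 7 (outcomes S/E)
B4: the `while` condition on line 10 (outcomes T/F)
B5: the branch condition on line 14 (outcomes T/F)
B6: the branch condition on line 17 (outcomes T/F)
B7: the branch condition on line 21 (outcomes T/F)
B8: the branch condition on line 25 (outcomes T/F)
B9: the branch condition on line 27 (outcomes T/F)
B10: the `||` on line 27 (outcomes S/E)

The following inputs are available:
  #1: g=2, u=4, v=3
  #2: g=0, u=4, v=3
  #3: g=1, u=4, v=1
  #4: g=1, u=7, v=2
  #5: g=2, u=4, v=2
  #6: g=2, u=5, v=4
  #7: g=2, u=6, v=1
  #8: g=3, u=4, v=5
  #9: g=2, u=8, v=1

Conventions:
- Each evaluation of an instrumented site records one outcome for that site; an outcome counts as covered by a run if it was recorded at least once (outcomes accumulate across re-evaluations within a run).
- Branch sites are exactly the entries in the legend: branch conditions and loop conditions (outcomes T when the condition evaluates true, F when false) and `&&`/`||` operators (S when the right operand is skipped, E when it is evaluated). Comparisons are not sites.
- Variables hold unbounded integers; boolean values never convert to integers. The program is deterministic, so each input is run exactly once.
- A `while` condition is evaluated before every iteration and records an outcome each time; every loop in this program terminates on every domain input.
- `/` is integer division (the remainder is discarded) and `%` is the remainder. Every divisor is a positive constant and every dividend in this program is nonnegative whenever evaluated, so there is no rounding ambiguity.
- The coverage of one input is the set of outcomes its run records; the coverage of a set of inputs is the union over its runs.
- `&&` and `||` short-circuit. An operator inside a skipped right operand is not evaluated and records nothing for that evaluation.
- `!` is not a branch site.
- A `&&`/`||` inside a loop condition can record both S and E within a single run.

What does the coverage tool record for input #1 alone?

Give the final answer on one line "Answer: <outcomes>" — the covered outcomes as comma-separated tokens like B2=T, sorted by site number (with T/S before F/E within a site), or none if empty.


Simulating input #1 (g=2, u=4, v=3) step by step:
  B1->F, B3->E, B2->T, B3->E, B2->T, B3->E, B2->T, B3->E, B2->T, B3->E
  B2->T, B3->S, B2->F, B4->T, B4->T, B4->T, B4->F, B5->F, B6->T, B8->T
distinct outcomes covered: B1=F, B2=T, B2=F, B3=S, B3=E, B4=T, B4=F, B5=F, B6=T, B8=T
Answer: B1=F, B2=T, B2=F, B3=S, B3=E, B4=T, B4=F, B5=F, B6=T, B8=T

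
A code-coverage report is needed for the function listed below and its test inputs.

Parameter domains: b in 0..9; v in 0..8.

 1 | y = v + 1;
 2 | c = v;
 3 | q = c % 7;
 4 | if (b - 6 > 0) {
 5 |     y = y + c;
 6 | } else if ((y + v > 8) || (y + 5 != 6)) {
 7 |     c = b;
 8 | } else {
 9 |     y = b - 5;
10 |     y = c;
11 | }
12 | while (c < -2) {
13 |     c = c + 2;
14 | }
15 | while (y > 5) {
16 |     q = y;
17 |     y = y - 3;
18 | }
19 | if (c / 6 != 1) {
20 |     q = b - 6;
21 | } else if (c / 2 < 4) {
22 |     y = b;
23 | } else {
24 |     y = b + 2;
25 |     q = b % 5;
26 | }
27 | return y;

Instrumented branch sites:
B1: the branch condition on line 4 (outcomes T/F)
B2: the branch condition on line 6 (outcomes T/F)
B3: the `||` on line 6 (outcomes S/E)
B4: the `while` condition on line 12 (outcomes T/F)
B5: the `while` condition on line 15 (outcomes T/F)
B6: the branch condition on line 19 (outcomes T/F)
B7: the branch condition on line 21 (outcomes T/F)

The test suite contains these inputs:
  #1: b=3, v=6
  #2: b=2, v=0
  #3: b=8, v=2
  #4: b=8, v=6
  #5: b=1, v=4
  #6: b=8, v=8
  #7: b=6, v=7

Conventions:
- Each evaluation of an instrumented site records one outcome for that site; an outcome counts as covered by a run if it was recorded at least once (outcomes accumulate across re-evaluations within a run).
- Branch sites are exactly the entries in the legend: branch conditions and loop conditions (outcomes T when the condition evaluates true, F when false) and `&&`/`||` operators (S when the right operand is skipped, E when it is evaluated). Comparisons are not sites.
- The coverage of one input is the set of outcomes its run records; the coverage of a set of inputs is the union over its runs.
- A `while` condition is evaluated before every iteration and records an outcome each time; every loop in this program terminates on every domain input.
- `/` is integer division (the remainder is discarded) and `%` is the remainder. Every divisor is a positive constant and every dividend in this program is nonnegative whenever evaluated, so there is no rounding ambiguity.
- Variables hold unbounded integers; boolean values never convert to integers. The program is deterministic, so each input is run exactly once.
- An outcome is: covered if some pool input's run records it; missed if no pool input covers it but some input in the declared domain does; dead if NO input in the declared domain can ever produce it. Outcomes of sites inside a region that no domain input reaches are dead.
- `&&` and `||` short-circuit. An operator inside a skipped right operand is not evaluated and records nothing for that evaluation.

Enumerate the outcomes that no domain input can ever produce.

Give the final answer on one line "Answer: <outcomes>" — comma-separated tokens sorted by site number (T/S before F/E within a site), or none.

exhaustive pass over the 90-input domain:
  B4=T: never recorded by any domain input -> dead
  reachable outcomes have witnesses, e.g. B1=T (e.g. b=7, v=0), B1=F (e.g. b=0, v=0), B2=T (e.g. b=0, v=1), B2=F (e.g. b=0, v=0)

Answer: B4=T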